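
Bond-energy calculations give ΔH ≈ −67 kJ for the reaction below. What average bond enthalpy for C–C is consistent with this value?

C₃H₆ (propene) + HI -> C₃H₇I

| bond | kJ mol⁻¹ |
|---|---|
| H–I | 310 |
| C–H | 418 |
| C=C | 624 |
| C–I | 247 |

D(C–C) ≈ 336 kJ/mol

Let D be the C–C bond energy.
Σ(broken) = 1×D + 6×418 + 1×624 + 1×310 = 3442 + D
Σ(formed) = 2×D + 7×418 + 1×247 = 3173 + 2D
ΔH = Σ(broken) − Σ(formed) = (3442 + D) − (3173 + 2D) = +269 − D
Setting this equal to −67 kJ gives D = 336 kJ/mol.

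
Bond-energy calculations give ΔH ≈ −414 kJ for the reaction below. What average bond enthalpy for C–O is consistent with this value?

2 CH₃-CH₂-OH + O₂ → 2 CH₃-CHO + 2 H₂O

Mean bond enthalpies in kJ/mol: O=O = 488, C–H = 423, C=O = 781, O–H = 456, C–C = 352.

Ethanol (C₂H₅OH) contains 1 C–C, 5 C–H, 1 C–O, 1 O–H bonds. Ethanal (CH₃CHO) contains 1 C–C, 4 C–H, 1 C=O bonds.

Let D be the C–O bond energy.
Σ(broken) = 2×352 + 10×423 + 2×D + 2×456 + 1×488 = 6334 + 2D
Σ(formed) = 2×352 + 8×423 + 2×781 + 4×456 = 7474
ΔH = Σ(broken) − Σ(formed) = (6334 + 2D) − (7474) = −1140 + 2D
Setting this equal to −414 kJ gives 2D = 726, so D = 363 kJ/mol.

D(C–O) ≈ 363 kJ/mol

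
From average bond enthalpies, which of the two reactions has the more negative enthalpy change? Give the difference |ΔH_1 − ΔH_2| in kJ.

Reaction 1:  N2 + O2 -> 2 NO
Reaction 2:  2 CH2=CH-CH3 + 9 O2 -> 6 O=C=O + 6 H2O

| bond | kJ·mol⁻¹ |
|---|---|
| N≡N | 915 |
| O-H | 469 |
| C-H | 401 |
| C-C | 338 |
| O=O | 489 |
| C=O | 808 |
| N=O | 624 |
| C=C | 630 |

Reaction 1:
  Bonds broken (reactants):
    N≡N: 1 × 915 = 915
    O=O: 1 × 489 = 489
    Σ(broken) = 1404 kJ
  Bonds formed (products):
    N=O: 2 × 624 = 1248
    Σ(formed) = 1248 kJ
  ΔH_1 = 1404 − 1248 = +156 kJ
Reaction 2:
  Bonds broken (reactants):
    C-C: 2 × 338 = 676
    C-H: 12 × 401 = 4812
    C=C: 2 × 630 = 1260
    O=O: 9 × 489 = 4401
    Σ(broken) = 11149 kJ
  Bonds formed (products):
    C=O: 12 × 808 = 9696
    O-H: 12 × 469 = 5628
    Σ(formed) = 15324 kJ
  ΔH_2 = 11149 − 15324 = −4175 kJ
ΔH_1 − ΔH_2 = +4331 kJ, so reaction 2 has the more negative ΔH; |ΔH_1 − ΔH_2| = 4331 kJ.

Reaction 2, by 4331 kJ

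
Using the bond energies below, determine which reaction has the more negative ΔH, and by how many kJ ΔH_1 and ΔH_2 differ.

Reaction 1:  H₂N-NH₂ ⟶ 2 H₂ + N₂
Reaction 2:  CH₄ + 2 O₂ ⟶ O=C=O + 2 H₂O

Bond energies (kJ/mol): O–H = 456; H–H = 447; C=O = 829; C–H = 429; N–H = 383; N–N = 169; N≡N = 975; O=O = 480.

Reaction 1:
  Bonds broken (reactants):
    N–H: 4 × 383 = 1532
    N–N: 1 × 169 = 169
    Σ(broken) = 1701 kJ
  Bonds formed (products):
    H–H: 2 × 447 = 894
    N≡N: 1 × 975 = 975
    Σ(formed) = 1869 kJ
  ΔH_1 = 1701 − 1869 = −168 kJ
Reaction 2:
  Bonds broken (reactants):
    C–H: 4 × 429 = 1716
    O=O: 2 × 480 = 960
    Σ(broken) = 2676 kJ
  Bonds formed (products):
    C=O: 2 × 829 = 1658
    O–H: 4 × 456 = 1824
    Σ(formed) = 3482 kJ
  ΔH_2 = 2676 − 3482 = −806 kJ
ΔH_1 − ΔH_2 = +638 kJ, so reaction 2 has the more negative ΔH; |ΔH_1 − ΔH_2| = 638 kJ.

Reaction 2, by 638 kJ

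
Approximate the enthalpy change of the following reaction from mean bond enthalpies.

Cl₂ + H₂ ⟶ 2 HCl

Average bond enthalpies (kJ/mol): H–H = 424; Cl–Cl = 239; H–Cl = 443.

Bonds broken (reactants):
  Cl–Cl: 1 × 239 = 239
  H–H: 1 × 424 = 424
  Σ(broken) = 663 kJ
Bonds formed (products):
  H–Cl: 2 × 443 = 886
  Σ(formed) = 886 kJ
ΔH = Σ(broken) − Σ(formed) = 663 − 886 = −223 kJ

ΔH ≈ −223 kJ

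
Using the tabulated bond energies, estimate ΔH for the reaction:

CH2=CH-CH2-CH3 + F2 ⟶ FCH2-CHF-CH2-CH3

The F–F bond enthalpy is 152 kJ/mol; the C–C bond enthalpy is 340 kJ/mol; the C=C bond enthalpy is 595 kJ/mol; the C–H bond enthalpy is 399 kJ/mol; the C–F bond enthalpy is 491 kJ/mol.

Bonds broken (reactants):
  C–C: 2 × 340 = 680
  C–H: 8 × 399 = 3192
  C=C: 1 × 595 = 595
  F–F: 1 × 152 = 152
  Σ(broken) = 4619 kJ
Bonds formed (products):
  C–C: 3 × 340 = 1020
  C–F: 2 × 491 = 982
  C–H: 8 × 399 = 3192
  Σ(formed) = 5194 kJ
ΔH = Σ(broken) − Σ(formed) = 4619 − 5194 = −575 kJ

ΔH ≈ −575 kJ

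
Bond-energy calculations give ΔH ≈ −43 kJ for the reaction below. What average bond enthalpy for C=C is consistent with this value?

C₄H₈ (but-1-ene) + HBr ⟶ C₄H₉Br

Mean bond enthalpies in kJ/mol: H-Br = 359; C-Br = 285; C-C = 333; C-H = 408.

Let D be the C=C bond energy.
Σ(broken) = 2×333 + 8×408 + 1×D + 1×359 = 4289 + D
Σ(formed) = 1×285 + 3×333 + 9×408 = 4956
ΔH = Σ(broken) − Σ(formed) = (4289 + D) − (4956) = −667 + D
Setting this equal to −43 kJ gives D = 624 kJ/mol.

D(C=C) ≈ 624 kJ/mol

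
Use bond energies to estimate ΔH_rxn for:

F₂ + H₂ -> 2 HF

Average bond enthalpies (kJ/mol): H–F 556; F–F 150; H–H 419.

ΔH ≈ −543 kJ

Bonds broken (reactants):
  F–F: 1 × 150 = 150
  H–H: 1 × 419 = 419
  Σ(broken) = 569 kJ
Bonds formed (products):
  H–F: 2 × 556 = 1112
  Σ(formed) = 1112 kJ
ΔH = Σ(broken) − Σ(formed) = 569 − 1112 = −543 kJ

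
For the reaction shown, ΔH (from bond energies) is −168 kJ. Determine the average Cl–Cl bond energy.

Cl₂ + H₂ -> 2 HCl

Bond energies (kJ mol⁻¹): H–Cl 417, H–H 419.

Let D be the Cl–Cl bond energy.
Σ(broken) = 1×D + 1×419 = 419 + D
Σ(formed) = 2×417 = 834
ΔH = Σ(broken) − Σ(formed) = (419 + D) − (834) = −415 + D
Setting this equal to −168 kJ gives D = 247 kJ/mol.

D(Cl–Cl) ≈ 247 kJ/mol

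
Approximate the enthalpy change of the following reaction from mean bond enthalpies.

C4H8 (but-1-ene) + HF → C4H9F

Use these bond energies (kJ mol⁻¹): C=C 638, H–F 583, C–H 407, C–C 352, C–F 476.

ΔH ≈ −14 kJ

Bonds broken (reactants):
  C–C: 2 × 352 = 704
  C–H: 8 × 407 = 3256
  C=C: 1 × 638 = 638
  H–F: 1 × 583 = 583
  Σ(broken) = 5181 kJ
Bonds formed (products):
  C–C: 3 × 352 = 1056
  C–F: 1 × 476 = 476
  C–H: 9 × 407 = 3663
  Σ(formed) = 5195 kJ
ΔH = Σ(broken) − Σ(formed) = 5181 − 5195 = −14 kJ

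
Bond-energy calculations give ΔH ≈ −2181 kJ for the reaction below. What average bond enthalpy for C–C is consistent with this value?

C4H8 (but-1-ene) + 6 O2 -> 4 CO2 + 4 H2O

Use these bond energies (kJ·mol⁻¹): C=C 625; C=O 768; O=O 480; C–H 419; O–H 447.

Let D be the C–C bond energy.
Σ(broken) = 2×D + 8×419 + 1×625 + 6×480 = 6857 + 2D
Σ(formed) = 8×768 + 8×447 = 9720
ΔH = Σ(broken) − Σ(formed) = (6857 + 2D) − (9720) = −2863 + 2D
Setting this equal to −2181 kJ gives 2D = 682, so D = 341 kJ/mol.

D(C–C) ≈ 341 kJ/mol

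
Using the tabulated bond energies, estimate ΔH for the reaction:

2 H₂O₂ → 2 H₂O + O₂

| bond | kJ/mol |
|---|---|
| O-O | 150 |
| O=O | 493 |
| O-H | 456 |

ΔH ≈ −193 kJ

Bonds broken (reactants):
  O-H: 4 × 456 = 1824
  O-O: 2 × 150 = 300
  Σ(broken) = 2124 kJ
Bonds formed (products):
  O-H: 4 × 456 = 1824
  O=O: 1 × 493 = 493
  Σ(formed) = 2317 kJ
ΔH = Σ(broken) − Σ(formed) = 2124 − 2317 = −193 kJ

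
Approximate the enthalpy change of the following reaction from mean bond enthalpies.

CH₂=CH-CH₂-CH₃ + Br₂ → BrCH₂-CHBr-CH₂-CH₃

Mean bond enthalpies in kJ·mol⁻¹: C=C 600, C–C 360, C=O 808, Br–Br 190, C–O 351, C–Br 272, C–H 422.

Bonds broken (reactants):
  Br–Br: 1 × 190 = 190
  C–C: 2 × 360 = 720
  C–H: 8 × 422 = 3376
  C=C: 1 × 600 = 600
  Σ(broken) = 4886 kJ
Bonds formed (products):
  C–Br: 2 × 272 = 544
  C–C: 3 × 360 = 1080
  C–H: 8 × 422 = 3376
  Σ(formed) = 5000 kJ
ΔH = Σ(broken) − Σ(formed) = 4886 − 5000 = −114 kJ

ΔH ≈ −114 kJ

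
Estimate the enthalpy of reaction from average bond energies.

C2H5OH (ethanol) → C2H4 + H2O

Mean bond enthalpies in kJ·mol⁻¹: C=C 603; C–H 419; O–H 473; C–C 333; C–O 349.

ΔH ≈ +25 kJ

Bonds broken (reactants):
  C–C: 1 × 333 = 333
  C–H: 5 × 419 = 2095
  C–O: 1 × 349 = 349
  O–H: 1 × 473 = 473
  Σ(broken) = 3250 kJ
Bonds formed (products):
  C–H: 4 × 419 = 1676
  C=C: 1 × 603 = 603
  O–H: 2 × 473 = 946
  Σ(formed) = 3225 kJ
ΔH = Σ(broken) − Σ(formed) = 3250 − 3225 = +25 kJ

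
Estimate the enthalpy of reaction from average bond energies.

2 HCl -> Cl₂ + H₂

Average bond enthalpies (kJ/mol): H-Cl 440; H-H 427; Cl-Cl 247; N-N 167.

ΔH ≈ +206 kJ

Bonds broken (reactants):
  H-Cl: 2 × 440 = 880
  Σ(broken) = 880 kJ
Bonds formed (products):
  Cl-Cl: 1 × 247 = 247
  H-H: 1 × 427 = 427
  Σ(formed) = 674 kJ
ΔH = Σ(broken) − Σ(formed) = 880 − 674 = +206 kJ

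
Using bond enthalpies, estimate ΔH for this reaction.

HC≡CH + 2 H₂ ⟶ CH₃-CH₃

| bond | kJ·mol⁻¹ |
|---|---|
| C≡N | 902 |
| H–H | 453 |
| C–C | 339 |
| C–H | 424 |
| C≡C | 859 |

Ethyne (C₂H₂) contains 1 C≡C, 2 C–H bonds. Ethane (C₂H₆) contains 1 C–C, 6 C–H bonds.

ΔH ≈ −270 kJ

Bonds broken (reactants):
  C≡C: 1 × 859 = 859
  C–H: 2 × 424 = 848
  H–H: 2 × 453 = 906
  Σ(broken) = 2613 kJ
Bonds formed (products):
  C–C: 1 × 339 = 339
  C–H: 6 × 424 = 2544
  Σ(formed) = 2883 kJ
ΔH = Σ(broken) − Σ(formed) = 2613 − 2883 = −270 kJ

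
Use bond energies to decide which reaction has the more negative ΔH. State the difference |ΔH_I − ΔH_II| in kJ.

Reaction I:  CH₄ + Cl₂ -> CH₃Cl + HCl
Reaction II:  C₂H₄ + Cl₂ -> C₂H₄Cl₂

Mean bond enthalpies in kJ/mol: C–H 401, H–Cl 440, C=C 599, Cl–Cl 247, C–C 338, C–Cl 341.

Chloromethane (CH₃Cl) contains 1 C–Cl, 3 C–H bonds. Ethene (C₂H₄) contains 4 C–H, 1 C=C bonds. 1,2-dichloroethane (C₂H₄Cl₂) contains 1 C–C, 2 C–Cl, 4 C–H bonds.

Reaction I:
  Bonds broken (reactants):
    C–H: 4 × 401 = 1604
    Cl–Cl: 1 × 247 = 247
    Σ(broken) = 1851 kJ
  Bonds formed (products):
    C–Cl: 1 × 341 = 341
    C–H: 3 × 401 = 1203
    H–Cl: 1 × 440 = 440
    Σ(formed) = 1984 kJ
  ΔH_I = 1851 − 1984 = −133 kJ
Reaction II:
  Bonds broken (reactants):
    C–H: 4 × 401 = 1604
    C=C: 1 × 599 = 599
    Cl–Cl: 1 × 247 = 247
    Σ(broken) = 2450 kJ
  Bonds formed (products):
    C–C: 1 × 338 = 338
    C–Cl: 2 × 341 = 682
    C–H: 4 × 401 = 1604
    Σ(formed) = 2624 kJ
  ΔH_II = 2450 − 2624 = −174 kJ
ΔH_I − ΔH_II = +41 kJ, so reaction II has the more negative ΔH; |ΔH_I − ΔH_II| = 41 kJ.

Reaction II, by 41 kJ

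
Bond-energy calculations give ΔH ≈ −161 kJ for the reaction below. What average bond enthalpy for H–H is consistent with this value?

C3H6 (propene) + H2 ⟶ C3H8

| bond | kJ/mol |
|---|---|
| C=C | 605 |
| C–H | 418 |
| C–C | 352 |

Let D be the H–H bond energy.
Σ(broken) = 1×352 + 6×418 + 1×605 + 1×D = 3465 + D
Σ(formed) = 2×352 + 8×418 = 4048
ΔH = Σ(broken) − Σ(formed) = (3465 + D) − (4048) = −583 + D
Setting this equal to −161 kJ gives D = 422 kJ/mol.

D(H–H) ≈ 422 kJ/mol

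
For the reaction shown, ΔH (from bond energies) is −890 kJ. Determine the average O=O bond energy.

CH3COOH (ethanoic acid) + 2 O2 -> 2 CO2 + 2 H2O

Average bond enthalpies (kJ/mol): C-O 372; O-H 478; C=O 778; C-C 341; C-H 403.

D(O=O) ≈ 478 kJ/mol

Let D be the O=O bond energy.
Σ(broken) = 1×341 + 3×403 + 1×372 + 1×778 + 1×478 + 2×D = 3178 + 2D
Σ(formed) = 4×778 + 4×478 = 5024
ΔH = Σ(broken) − Σ(formed) = (3178 + 2D) − (5024) = −1846 + 2D
Setting this equal to −890 kJ gives 2D = 956, so D = 478 kJ/mol.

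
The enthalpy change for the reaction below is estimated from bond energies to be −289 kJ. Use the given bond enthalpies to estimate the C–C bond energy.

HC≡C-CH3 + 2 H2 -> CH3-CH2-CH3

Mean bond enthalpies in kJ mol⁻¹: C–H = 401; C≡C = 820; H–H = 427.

Let D be the C–C bond energy.
Σ(broken) = 1×820 + 1×D + 4×401 + 2×427 = 3278 + D
Σ(formed) = 2×D + 8×401 = 3208 + 2D
ΔH = Σ(broken) − Σ(formed) = (3278 + D) − (3208 + 2D) = +70 − D
Setting this equal to −289 kJ gives D = 359 kJ/mol.

D(C–C) ≈ 359 kJ/mol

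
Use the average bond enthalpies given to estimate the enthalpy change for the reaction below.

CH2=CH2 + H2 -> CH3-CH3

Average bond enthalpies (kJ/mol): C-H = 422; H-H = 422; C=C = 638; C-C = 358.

ΔH ≈ −142 kJ

Bonds broken (reactants):
  C-H: 4 × 422 = 1688
  C=C: 1 × 638 = 638
  H-H: 1 × 422 = 422
  Σ(broken) = 2748 kJ
Bonds formed (products):
  C-C: 1 × 358 = 358
  C-H: 6 × 422 = 2532
  Σ(formed) = 2890 kJ
ΔH = Σ(broken) − Σ(formed) = 2748 − 2890 = −142 kJ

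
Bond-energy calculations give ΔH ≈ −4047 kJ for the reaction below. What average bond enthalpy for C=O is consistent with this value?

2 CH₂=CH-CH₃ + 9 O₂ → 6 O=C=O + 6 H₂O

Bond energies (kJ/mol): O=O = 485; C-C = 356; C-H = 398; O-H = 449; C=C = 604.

D(C=O) ≈ 810 kJ/mol

Let D be the C=O bond energy.
Σ(broken) = 2×356 + 12×398 + 2×604 + 9×485 = 11061
Σ(formed) = 12×D + 12×449 = 5388 + 12D
ΔH = Σ(broken) − Σ(formed) = (11061) − (5388 + 12D) = +5673 − 12D
Setting this equal to −4047 kJ gives 12D = 9720, so D = 810 kJ/mol.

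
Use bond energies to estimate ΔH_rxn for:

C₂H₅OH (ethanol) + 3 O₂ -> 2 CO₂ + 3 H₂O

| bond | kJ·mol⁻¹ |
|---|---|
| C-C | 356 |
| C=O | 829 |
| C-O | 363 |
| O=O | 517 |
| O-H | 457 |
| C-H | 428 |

ΔH ≈ −1191 kJ

Bonds broken (reactants):
  C-C: 1 × 356 = 356
  C-H: 5 × 428 = 2140
  C-O: 1 × 363 = 363
  O-H: 1 × 457 = 457
  O=O: 3 × 517 = 1551
  Σ(broken) = 4867 kJ
Bonds formed (products):
  C=O: 4 × 829 = 3316
  O-H: 6 × 457 = 2742
  Σ(formed) = 6058 kJ
ΔH = Σ(broken) − Σ(formed) = 4867 − 6058 = −1191 kJ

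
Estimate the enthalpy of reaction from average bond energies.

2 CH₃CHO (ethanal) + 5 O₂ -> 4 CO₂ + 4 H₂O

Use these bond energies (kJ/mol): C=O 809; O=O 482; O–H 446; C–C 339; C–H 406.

ΔH ≈ −2086 kJ

Bonds broken (reactants):
  C–C: 2 × 339 = 678
  C–H: 8 × 406 = 3248
  C=O: 2 × 809 = 1618
  O=O: 5 × 482 = 2410
  Σ(broken) = 7954 kJ
Bonds formed (products):
  C=O: 8 × 809 = 6472
  O–H: 8 × 446 = 3568
  Σ(formed) = 10040 kJ
ΔH = Σ(broken) − Σ(formed) = 7954 − 10040 = −2086 kJ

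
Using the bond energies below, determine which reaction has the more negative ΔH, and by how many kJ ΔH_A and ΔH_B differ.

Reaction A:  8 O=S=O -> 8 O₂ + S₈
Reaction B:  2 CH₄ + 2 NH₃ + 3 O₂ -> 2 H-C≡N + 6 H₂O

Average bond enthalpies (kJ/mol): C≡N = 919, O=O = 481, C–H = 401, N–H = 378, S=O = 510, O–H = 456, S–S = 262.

Reaction A:
  Bonds broken (reactants):
    S=O: 16 × 510 = 8160
    Σ(broken) = 8160 kJ
  Bonds formed (products):
    O=O: 8 × 481 = 3848
    S–S: 8 × 262 = 2096
    Σ(formed) = 5944 kJ
  ΔH_A = 8160 − 5944 = +2216 kJ
Reaction B:
  Bonds broken (reactants):
    C–H: 8 × 401 = 3208
    N–H: 6 × 378 = 2268
    O=O: 3 × 481 = 1443
    Σ(broken) = 6919 kJ
  Bonds formed (products):
    C≡N: 2 × 919 = 1838
    C–H: 2 × 401 = 802
    O–H: 12 × 456 = 5472
    Σ(formed) = 8112 kJ
  ΔH_B = 6919 − 8112 = −1193 kJ
ΔH_A − ΔH_B = +3409 kJ, so reaction B has the more negative ΔH; |ΔH_A − ΔH_B| = 3409 kJ.

Reaction B, by 3409 kJ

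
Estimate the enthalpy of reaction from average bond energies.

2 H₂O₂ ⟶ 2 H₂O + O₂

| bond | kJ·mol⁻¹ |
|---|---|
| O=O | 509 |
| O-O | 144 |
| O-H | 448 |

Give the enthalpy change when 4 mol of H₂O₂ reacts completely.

ΔH = −442 kJ

Bonds broken (reactants):
  O-H: 4 × 448 = 1792
  O-O: 2 × 144 = 288
  Σ(broken) = 2080 kJ
Bonds formed (products):
  O-H: 4 × 448 = 1792
  O=O: 1 × 509 = 509
  Σ(formed) = 2301 kJ
ΔH = Σ(broken) − Σ(formed) = 2080 − 2301 = −221 kJ
For 2× the reaction as written: 2 × (−221) = −442 kJ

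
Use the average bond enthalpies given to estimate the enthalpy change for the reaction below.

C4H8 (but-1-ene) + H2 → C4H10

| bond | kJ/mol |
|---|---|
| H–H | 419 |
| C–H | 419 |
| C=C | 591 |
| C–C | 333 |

Bonds broken (reactants):
  C–C: 2 × 333 = 666
  C–H: 8 × 419 = 3352
  C=C: 1 × 591 = 591
  H–H: 1 × 419 = 419
  Σ(broken) = 5028 kJ
Bonds formed (products):
  C–C: 3 × 333 = 999
  C–H: 10 × 419 = 4190
  Σ(formed) = 5189 kJ
ΔH = Σ(broken) − Σ(formed) = 5028 − 5189 = −161 kJ

ΔH ≈ −161 kJ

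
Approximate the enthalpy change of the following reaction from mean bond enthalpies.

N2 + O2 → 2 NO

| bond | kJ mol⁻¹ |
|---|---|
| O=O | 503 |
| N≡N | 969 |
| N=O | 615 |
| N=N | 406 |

ΔH ≈ +242 kJ

Bonds broken (reactants):
  N≡N: 1 × 969 = 969
  O=O: 1 × 503 = 503
  Σ(broken) = 1472 kJ
Bonds formed (products):
  N=O: 2 × 615 = 1230
  Σ(formed) = 1230 kJ
ΔH = Σ(broken) − Σ(formed) = 1472 − 1230 = +242 kJ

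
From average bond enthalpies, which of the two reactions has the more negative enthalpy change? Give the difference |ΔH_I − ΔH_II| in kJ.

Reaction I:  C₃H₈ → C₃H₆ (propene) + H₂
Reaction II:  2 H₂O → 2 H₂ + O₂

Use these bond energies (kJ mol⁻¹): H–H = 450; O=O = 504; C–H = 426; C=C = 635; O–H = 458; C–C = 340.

Reaction I, by 321 kJ

Reaction I:
  Bonds broken (reactants):
    C–C: 2 × 340 = 680
    C–H: 8 × 426 = 3408
    Σ(broken) = 4088 kJ
  Bonds formed (products):
    C–C: 1 × 340 = 340
    C–H: 6 × 426 = 2556
    C=C: 1 × 635 = 635
    H–H: 1 × 450 = 450
    Σ(formed) = 3981 kJ
  ΔH_I = 4088 − 3981 = +107 kJ
Reaction II:
  Bonds broken (reactants):
    O–H: 4 × 458 = 1832
    Σ(broken) = 1832 kJ
  Bonds formed (products):
    H–H: 2 × 450 = 900
    O=O: 1 × 504 = 504
    Σ(formed) = 1404 kJ
  ΔH_II = 1832 − 1404 = +428 kJ
ΔH_I − ΔH_II = −321 kJ, so reaction I has the more negative ΔH; |ΔH_I − ΔH_II| = 321 kJ.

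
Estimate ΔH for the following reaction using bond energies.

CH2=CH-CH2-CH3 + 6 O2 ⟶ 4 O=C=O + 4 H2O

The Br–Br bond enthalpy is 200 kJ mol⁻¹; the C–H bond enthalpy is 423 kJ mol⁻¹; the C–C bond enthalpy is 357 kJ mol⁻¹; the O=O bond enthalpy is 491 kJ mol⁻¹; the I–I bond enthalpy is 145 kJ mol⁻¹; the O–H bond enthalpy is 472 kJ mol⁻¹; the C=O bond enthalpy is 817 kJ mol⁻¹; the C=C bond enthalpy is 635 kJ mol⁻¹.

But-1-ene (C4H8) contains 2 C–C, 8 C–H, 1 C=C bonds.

ΔH ≈ −2633 kJ

Bonds broken (reactants):
  C–C: 2 × 357 = 714
  C–H: 8 × 423 = 3384
  C=C: 1 × 635 = 635
  O=O: 6 × 491 = 2946
  Σ(broken) = 7679 kJ
Bonds formed (products):
  C=O: 8 × 817 = 6536
  O–H: 8 × 472 = 3776
  Σ(formed) = 10312 kJ
ΔH = Σ(broken) − Σ(formed) = 7679 − 10312 = −2633 kJ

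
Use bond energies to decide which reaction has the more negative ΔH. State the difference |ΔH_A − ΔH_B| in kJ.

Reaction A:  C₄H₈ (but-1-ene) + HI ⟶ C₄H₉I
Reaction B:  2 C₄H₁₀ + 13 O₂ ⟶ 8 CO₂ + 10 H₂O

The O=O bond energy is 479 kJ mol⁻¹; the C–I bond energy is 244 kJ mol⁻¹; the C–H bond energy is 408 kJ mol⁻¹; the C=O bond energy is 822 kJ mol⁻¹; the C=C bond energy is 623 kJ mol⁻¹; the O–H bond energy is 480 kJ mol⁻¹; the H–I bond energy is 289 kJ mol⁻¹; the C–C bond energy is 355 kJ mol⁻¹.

Reaction B, by 6140 kJ

Reaction A:
  Bonds broken (reactants):
    C–C: 2 × 355 = 710
    C–H: 8 × 408 = 3264
    C=C: 1 × 623 = 623
    H–I: 1 × 289 = 289
    Σ(broken) = 4886 kJ
  Bonds formed (products):
    C–C: 3 × 355 = 1065
    C–H: 9 × 408 = 3672
    C–I: 1 × 244 = 244
    Σ(formed) = 4981 kJ
  ΔH_A = 4886 − 4981 = −95 kJ
Reaction B:
  Bonds broken (reactants):
    C–C: 6 × 355 = 2130
    C–H: 20 × 408 = 8160
    O=O: 13 × 479 = 6227
    Σ(broken) = 16517 kJ
  Bonds formed (products):
    C=O: 16 × 822 = 13152
    O–H: 20 × 480 = 9600
    Σ(formed) = 22752 kJ
  ΔH_B = 16517 − 22752 = −6235 kJ
ΔH_A − ΔH_B = +6140 kJ, so reaction B has the more negative ΔH; |ΔH_A − ΔH_B| = 6140 kJ.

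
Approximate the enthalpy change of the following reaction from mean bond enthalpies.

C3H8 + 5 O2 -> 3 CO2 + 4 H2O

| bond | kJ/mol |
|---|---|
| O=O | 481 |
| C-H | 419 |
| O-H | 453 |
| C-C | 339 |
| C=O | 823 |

Bonds broken (reactants):
  C-C: 2 × 339 = 678
  C-H: 8 × 419 = 3352
  O=O: 5 × 481 = 2405
  Σ(broken) = 6435 kJ
Bonds formed (products):
  C=O: 6 × 823 = 4938
  O-H: 8 × 453 = 3624
  Σ(formed) = 8562 kJ
ΔH = Σ(broken) − Σ(formed) = 6435 − 8562 = −2127 kJ

ΔH ≈ −2127 kJ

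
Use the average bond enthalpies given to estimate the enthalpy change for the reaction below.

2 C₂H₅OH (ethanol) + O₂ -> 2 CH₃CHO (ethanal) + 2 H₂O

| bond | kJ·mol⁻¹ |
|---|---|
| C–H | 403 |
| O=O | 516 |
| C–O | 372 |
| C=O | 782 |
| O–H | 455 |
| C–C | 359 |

Bonds broken (reactants):
  C–C: 2 × 359 = 718
  C–H: 10 × 403 = 4030
  C–O: 2 × 372 = 744
  O–H: 2 × 455 = 910
  O=O: 1 × 516 = 516
  Σ(broken) = 6918 kJ
Bonds formed (products):
  C–C: 2 × 359 = 718
  C–H: 8 × 403 = 3224
  C=O: 2 × 782 = 1564
  O–H: 4 × 455 = 1820
  Σ(formed) = 7326 kJ
ΔH = Σ(broken) − Σ(formed) = 6918 − 7326 = −408 kJ

ΔH ≈ −408 kJ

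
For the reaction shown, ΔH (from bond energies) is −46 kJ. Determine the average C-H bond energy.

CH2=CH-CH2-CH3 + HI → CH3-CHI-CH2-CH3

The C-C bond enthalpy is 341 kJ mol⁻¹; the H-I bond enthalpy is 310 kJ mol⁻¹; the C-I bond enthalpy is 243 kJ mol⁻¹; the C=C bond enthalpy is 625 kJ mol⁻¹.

D(C-H) ≈ 397 kJ/mol

Let D be the C-H bond energy.
Σ(broken) = 2×341 + 8×D + 1×625 + 1×310 = 1617 + 8D
Σ(formed) = 3×341 + 9×D + 1×243 = 1266 + 9D
ΔH = Σ(broken) − Σ(formed) = (1617 + 8D) − (1266 + 9D) = +351 − D
Setting this equal to −46 kJ gives D = 397 kJ/mol.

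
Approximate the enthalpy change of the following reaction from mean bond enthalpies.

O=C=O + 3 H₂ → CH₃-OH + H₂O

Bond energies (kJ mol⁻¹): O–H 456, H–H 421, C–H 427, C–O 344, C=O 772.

ΔH ≈ −186 kJ

Bonds broken (reactants):
  C=O: 2 × 772 = 1544
  H–H: 3 × 421 = 1263
  Σ(broken) = 2807 kJ
Bonds formed (products):
  C–H: 3 × 427 = 1281
  C–O: 1 × 344 = 344
  O–H: 3 × 456 = 1368
  Σ(formed) = 2993 kJ
ΔH = Σ(broken) − Σ(formed) = 2807 − 2993 = −186 kJ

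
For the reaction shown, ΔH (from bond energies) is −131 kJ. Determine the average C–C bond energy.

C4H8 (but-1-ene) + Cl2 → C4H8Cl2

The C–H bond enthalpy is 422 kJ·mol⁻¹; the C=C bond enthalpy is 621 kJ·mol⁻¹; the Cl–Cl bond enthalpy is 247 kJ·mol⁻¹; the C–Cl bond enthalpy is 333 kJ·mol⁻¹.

D(C–C) ≈ 333 kJ/mol

Let D be the C–C bond energy.
Σ(broken) = 2×D + 8×422 + 1×621 + 1×247 = 4244 + 2D
Σ(formed) = 3×D + 2×333 + 8×422 = 4042 + 3D
ΔH = Σ(broken) − Σ(formed) = (4244 + 2D) − (4042 + 3D) = +202 − D
Setting this equal to −131 kJ gives D = 333 kJ/mol.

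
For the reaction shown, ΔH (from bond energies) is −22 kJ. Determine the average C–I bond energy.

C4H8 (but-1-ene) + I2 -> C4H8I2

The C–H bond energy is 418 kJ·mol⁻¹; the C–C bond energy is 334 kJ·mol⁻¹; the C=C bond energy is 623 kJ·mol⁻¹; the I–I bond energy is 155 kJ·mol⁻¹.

D(C–I) ≈ 233 kJ/mol

Let D be the C–I bond energy.
Σ(broken) = 2×334 + 8×418 + 1×623 + 1×155 = 4790
Σ(formed) = 3×334 + 8×418 + 2×D = 4346 + 2D
ΔH = Σ(broken) − Σ(formed) = (4790) − (4346 + 2D) = +444 − 2D
Setting this equal to −22 kJ gives 2D = 466, so D = 233 kJ/mol.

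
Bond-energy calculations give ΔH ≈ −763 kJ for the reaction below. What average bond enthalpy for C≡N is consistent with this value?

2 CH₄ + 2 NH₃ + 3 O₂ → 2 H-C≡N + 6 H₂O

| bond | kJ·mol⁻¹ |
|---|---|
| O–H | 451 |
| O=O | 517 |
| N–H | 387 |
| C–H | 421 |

D(C≡N) ≈ 875 kJ/mol

Let D be the C≡N bond energy.
Σ(broken) = 8×421 + 6×387 + 3×517 = 7241
Σ(formed) = 2×D + 2×421 + 12×451 = 6254 + 2D
ΔH = Σ(broken) − Σ(formed) = (7241) − (6254 + 2D) = +987 − 2D
Setting this equal to −763 kJ gives 2D = 1750, so D = 875 kJ/mol.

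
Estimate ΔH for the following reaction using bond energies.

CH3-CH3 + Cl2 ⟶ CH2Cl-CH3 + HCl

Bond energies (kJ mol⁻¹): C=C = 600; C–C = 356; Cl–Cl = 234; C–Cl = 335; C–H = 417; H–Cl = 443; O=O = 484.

Bonds broken (reactants):
  C–C: 1 × 356 = 356
  C–H: 6 × 417 = 2502
  Cl–Cl: 1 × 234 = 234
  Σ(broken) = 3092 kJ
Bonds formed (products):
  C–C: 1 × 356 = 356
  C–Cl: 1 × 335 = 335
  C–H: 5 × 417 = 2085
  H–Cl: 1 × 443 = 443
  Σ(formed) = 3219 kJ
ΔH = Σ(broken) − Σ(formed) = 3092 − 3219 = −127 kJ

ΔH ≈ −127 kJ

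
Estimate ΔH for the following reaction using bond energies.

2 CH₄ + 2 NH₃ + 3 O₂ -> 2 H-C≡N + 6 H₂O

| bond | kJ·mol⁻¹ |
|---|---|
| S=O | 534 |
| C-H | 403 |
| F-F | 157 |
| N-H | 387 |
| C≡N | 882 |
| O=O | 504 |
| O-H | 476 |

ΔH ≈ −1224 kJ

Bonds broken (reactants):
  C-H: 8 × 403 = 3224
  N-H: 6 × 387 = 2322
  O=O: 3 × 504 = 1512
  Σ(broken) = 7058 kJ
Bonds formed (products):
  C≡N: 2 × 882 = 1764
  C-H: 2 × 403 = 806
  O-H: 12 × 476 = 5712
  Σ(formed) = 8282 kJ
ΔH = Σ(broken) − Σ(formed) = 7058 − 8282 = −1224 kJ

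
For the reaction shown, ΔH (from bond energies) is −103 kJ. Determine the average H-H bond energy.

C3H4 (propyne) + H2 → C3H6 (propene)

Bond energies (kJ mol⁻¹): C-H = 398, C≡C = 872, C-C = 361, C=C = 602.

D(H-H) ≈ 423 kJ/mol

Let D be the H-H bond energy.
Σ(broken) = 1×872 + 1×361 + 4×398 + 1×D = 2825 + D
Σ(formed) = 1×361 + 6×398 + 1×602 = 3351
ΔH = Σ(broken) − Σ(formed) = (2825 + D) − (3351) = −526 + D
Setting this equal to −103 kJ gives D = 423 kJ/mol.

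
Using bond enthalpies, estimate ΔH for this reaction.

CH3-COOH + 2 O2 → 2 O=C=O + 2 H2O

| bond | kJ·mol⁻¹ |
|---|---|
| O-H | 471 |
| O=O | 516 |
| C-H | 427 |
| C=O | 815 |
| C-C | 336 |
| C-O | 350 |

ΔH ≈ −859 kJ

Bonds broken (reactants):
  C-C: 1 × 336 = 336
  C-H: 3 × 427 = 1281
  C-O: 1 × 350 = 350
  C=O: 1 × 815 = 815
  O-H: 1 × 471 = 471
  O=O: 2 × 516 = 1032
  Σ(broken) = 4285 kJ
Bonds formed (products):
  C=O: 4 × 815 = 3260
  O-H: 4 × 471 = 1884
  Σ(formed) = 5144 kJ
ΔH = Σ(broken) − Σ(formed) = 4285 − 5144 = −859 kJ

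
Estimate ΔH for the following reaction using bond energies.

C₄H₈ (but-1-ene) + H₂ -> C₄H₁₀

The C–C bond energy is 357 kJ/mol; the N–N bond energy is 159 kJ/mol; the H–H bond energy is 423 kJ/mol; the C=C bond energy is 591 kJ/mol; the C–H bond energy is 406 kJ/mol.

ΔH ≈ −155 kJ

Bonds broken (reactants):
  C–C: 2 × 357 = 714
  C–H: 8 × 406 = 3248
  C=C: 1 × 591 = 591
  H–H: 1 × 423 = 423
  Σ(broken) = 4976 kJ
Bonds formed (products):
  C–C: 3 × 357 = 1071
  C–H: 10 × 406 = 4060
  Σ(formed) = 5131 kJ
ΔH = Σ(broken) − Σ(formed) = 4976 − 5131 = −155 kJ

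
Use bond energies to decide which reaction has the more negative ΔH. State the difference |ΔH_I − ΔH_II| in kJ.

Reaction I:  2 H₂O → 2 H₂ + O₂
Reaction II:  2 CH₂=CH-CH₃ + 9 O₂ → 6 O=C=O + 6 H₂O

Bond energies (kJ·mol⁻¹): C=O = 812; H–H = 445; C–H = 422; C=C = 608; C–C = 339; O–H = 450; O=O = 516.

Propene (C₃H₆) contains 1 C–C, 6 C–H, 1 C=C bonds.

Reaction I:
  Bonds broken (reactants):
    O–H: 4 × 450 = 1800
    Σ(broken) = 1800 kJ
  Bonds formed (products):
    H–H: 2 × 445 = 890
    O=O: 1 × 516 = 516
    Σ(formed) = 1406 kJ
  ΔH_I = 1800 − 1406 = +394 kJ
Reaction II:
  Bonds broken (reactants):
    C–C: 2 × 339 = 678
    C–H: 12 × 422 = 5064
    C=C: 2 × 608 = 1216
    O=O: 9 × 516 = 4644
    Σ(broken) = 11602 kJ
  Bonds formed (products):
    C=O: 12 × 812 = 9744
    O–H: 12 × 450 = 5400
    Σ(formed) = 15144 kJ
  ΔH_II = 11602 − 15144 = −3542 kJ
ΔH_I − ΔH_II = +3936 kJ, so reaction II has the more negative ΔH; |ΔH_I − ΔH_II| = 3936 kJ.

Reaction II, by 3936 kJ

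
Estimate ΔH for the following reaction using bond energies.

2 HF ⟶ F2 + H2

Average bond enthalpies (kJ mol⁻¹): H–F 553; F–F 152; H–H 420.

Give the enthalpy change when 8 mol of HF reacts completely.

ΔH = +2136 kJ

Bonds broken (reactants):
  H–F: 2 × 553 = 1106
  Σ(broken) = 1106 kJ
Bonds formed (products):
  F–F: 1 × 152 = 152
  H–H: 1 × 420 = 420
  Σ(formed) = 572 kJ
ΔH = Σ(broken) − Σ(formed) = 1106 − 572 = +534 kJ
For 4× the reaction as written: 4 × (+534) = +2136 kJ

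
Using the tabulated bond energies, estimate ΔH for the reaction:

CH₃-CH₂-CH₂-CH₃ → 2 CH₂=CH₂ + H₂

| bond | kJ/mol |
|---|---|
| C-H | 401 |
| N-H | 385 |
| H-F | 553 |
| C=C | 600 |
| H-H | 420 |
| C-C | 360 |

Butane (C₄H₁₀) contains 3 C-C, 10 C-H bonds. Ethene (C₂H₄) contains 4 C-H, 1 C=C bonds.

ΔH ≈ +262 kJ

Bonds broken (reactants):
  C-C: 3 × 360 = 1080
  C-H: 10 × 401 = 4010
  Σ(broken) = 5090 kJ
Bonds formed (products):
  C-H: 8 × 401 = 3208
  C=C: 2 × 600 = 1200
  H-H: 1 × 420 = 420
  Σ(formed) = 4828 kJ
ΔH = Σ(broken) − Σ(formed) = 5090 − 4828 = +262 kJ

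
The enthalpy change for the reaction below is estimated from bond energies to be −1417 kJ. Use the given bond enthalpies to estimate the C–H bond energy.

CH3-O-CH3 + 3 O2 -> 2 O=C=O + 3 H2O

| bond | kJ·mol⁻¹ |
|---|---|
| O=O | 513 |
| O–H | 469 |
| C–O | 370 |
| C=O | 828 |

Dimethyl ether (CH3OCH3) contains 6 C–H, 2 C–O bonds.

D(C–H) ≈ 405 kJ/mol

Let D be the C–H bond energy.
Σ(broken) = 6×D + 2×370 + 3×513 = 2279 + 6D
Σ(formed) = 4×828 + 6×469 = 6126
ΔH = Σ(broken) − Σ(formed) = (2279 + 6D) − (6126) = −3847 + 6D
Setting this equal to −1417 kJ gives 6D = 2430, so D = 405 kJ/mol.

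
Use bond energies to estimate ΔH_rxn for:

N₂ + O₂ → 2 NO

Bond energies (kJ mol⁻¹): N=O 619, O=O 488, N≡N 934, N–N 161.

Bonds broken (reactants):
  N≡N: 1 × 934 = 934
  O=O: 1 × 488 = 488
  Σ(broken) = 1422 kJ
Bonds formed (products):
  N=O: 2 × 619 = 1238
  Σ(formed) = 1238 kJ
ΔH = Σ(broken) − Σ(formed) = 1422 − 1238 = +184 kJ

ΔH ≈ +184 kJ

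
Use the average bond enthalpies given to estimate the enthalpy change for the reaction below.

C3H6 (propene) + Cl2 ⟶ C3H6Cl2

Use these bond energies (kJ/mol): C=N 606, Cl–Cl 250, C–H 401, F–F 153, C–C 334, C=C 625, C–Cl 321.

ΔH ≈ −101 kJ

Bonds broken (reactants):
  C–C: 1 × 334 = 334
  C–H: 6 × 401 = 2406
  C=C: 1 × 625 = 625
  Cl–Cl: 1 × 250 = 250
  Σ(broken) = 3615 kJ
Bonds formed (products):
  C–C: 2 × 334 = 668
  C–Cl: 2 × 321 = 642
  C–H: 6 × 401 = 2406
  Σ(formed) = 3716 kJ
ΔH = Σ(broken) − Σ(formed) = 3615 − 3716 = −101 kJ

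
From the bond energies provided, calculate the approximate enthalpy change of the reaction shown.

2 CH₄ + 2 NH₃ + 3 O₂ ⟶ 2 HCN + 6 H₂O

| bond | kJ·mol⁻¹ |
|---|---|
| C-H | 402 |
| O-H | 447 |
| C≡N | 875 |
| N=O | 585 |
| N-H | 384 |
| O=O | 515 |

ΔH ≈ −853 kJ

Bonds broken (reactants):
  C-H: 8 × 402 = 3216
  N-H: 6 × 384 = 2304
  O=O: 3 × 515 = 1545
  Σ(broken) = 7065 kJ
Bonds formed (products):
  C≡N: 2 × 875 = 1750
  C-H: 2 × 402 = 804
  O-H: 12 × 447 = 5364
  Σ(formed) = 7918 kJ
ΔH = Σ(broken) − Σ(formed) = 7065 − 7918 = −853 kJ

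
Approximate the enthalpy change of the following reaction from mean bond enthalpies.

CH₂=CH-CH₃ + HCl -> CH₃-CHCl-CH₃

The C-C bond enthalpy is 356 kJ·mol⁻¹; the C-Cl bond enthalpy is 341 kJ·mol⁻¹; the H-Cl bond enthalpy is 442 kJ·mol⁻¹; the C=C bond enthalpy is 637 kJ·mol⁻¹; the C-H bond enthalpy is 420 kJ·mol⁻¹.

Bonds broken (reactants):
  C-C: 1 × 356 = 356
  C-H: 6 × 420 = 2520
  C=C: 1 × 637 = 637
  H-Cl: 1 × 442 = 442
  Σ(broken) = 3955 kJ
Bonds formed (products):
  C-C: 2 × 356 = 712
  C-Cl: 1 × 341 = 341
  C-H: 7 × 420 = 2940
  Σ(formed) = 3993 kJ
ΔH = Σ(broken) − Σ(formed) = 3955 − 3993 = −38 kJ

ΔH ≈ −38 kJ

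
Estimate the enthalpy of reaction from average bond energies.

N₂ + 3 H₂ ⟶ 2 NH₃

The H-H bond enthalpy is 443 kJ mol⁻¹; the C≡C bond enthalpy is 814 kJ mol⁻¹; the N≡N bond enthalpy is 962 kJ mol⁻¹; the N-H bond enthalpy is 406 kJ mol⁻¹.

Bonds broken (reactants):
  H-H: 3 × 443 = 1329
  N≡N: 1 × 962 = 962
  Σ(broken) = 2291 kJ
Bonds formed (products):
  N-H: 6 × 406 = 2436
  Σ(formed) = 2436 kJ
ΔH = Σ(broken) − Σ(formed) = 2291 − 2436 = −145 kJ

ΔH ≈ −145 kJ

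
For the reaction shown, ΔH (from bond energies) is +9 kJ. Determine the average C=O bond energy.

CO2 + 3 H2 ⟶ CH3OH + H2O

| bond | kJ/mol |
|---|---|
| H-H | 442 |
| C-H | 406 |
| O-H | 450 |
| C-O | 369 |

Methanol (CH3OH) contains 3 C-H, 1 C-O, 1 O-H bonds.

D(C=O) ≈ 810 kJ/mol

Let D be the C=O bond energy.
Σ(broken) = 2×D + 3×442 = 1326 + 2D
Σ(formed) = 3×406 + 1×369 + 3×450 = 2937
ΔH = Σ(broken) − Σ(formed) = (1326 + 2D) − (2937) = −1611 + 2D
Setting this equal to +9 kJ gives 2D = 1620, so D = 810 kJ/mol.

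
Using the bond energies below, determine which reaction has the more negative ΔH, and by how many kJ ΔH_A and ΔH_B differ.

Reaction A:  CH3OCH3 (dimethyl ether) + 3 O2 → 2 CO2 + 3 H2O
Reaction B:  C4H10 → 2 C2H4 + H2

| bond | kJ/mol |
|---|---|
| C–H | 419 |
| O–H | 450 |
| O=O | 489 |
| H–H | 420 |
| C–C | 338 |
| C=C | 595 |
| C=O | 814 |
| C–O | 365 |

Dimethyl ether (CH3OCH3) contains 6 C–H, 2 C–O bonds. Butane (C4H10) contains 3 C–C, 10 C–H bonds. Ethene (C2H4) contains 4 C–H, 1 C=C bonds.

Reaction A:
  Bonds broken (reactants):
    C–H: 6 × 419 = 2514
    C–O: 2 × 365 = 730
    O=O: 3 × 489 = 1467
    Σ(broken) = 4711 kJ
  Bonds formed (products):
    C=O: 4 × 814 = 3256
    O–H: 6 × 450 = 2700
    Σ(formed) = 5956 kJ
  ΔH_A = 4711 − 5956 = −1245 kJ
Reaction B:
  Bonds broken (reactants):
    C–C: 3 × 338 = 1014
    C–H: 10 × 419 = 4190
    Σ(broken) = 5204 kJ
  Bonds formed (products):
    C–H: 8 × 419 = 3352
    C=C: 2 × 595 = 1190
    H–H: 1 × 420 = 420
    Σ(formed) = 4962 kJ
  ΔH_B = 5204 − 4962 = +242 kJ
ΔH_A − ΔH_B = −1487 kJ, so reaction A has the more negative ΔH; |ΔH_A − ΔH_B| = 1487 kJ.

Reaction A, by 1487 kJ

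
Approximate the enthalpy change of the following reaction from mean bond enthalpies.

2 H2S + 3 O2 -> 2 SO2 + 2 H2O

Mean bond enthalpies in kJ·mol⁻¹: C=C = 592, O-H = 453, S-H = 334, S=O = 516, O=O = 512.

ΔH ≈ −1004 kJ

Bonds broken (reactants):
  O=O: 3 × 512 = 1536
  S-H: 4 × 334 = 1336
  Σ(broken) = 2872 kJ
Bonds formed (products):
  O-H: 4 × 453 = 1812
  S=O: 4 × 516 = 2064
  Σ(formed) = 3876 kJ
ΔH = Σ(broken) − Σ(formed) = 2872 − 3876 = −1004 kJ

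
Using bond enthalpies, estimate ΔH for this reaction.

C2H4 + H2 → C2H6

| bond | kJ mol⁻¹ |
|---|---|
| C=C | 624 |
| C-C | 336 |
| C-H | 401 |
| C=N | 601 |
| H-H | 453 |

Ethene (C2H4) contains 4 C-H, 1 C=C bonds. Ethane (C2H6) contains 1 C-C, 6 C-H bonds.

ΔH ≈ −61 kJ

Bonds broken (reactants):
  C-H: 4 × 401 = 1604
  C=C: 1 × 624 = 624
  H-H: 1 × 453 = 453
  Σ(broken) = 2681 kJ
Bonds formed (products):
  C-C: 1 × 336 = 336
  C-H: 6 × 401 = 2406
  Σ(formed) = 2742 kJ
ΔH = Σ(broken) − Σ(formed) = 2681 − 2742 = −61 kJ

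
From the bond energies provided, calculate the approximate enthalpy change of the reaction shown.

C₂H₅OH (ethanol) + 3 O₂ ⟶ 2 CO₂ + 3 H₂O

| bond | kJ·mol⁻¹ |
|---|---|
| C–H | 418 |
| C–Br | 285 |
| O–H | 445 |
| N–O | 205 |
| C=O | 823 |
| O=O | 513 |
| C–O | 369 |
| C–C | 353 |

Bonds broken (reactants):
  C–C: 1 × 353 = 353
  C–H: 5 × 418 = 2090
  C–O: 1 × 369 = 369
  O–H: 1 × 445 = 445
  O=O: 3 × 513 = 1539
  Σ(broken) = 4796 kJ
Bonds formed (products):
  C=O: 4 × 823 = 3292
  O–H: 6 × 445 = 2670
  Σ(formed) = 5962 kJ
ΔH = Σ(broken) − Σ(formed) = 4796 − 5962 = −1166 kJ

ΔH ≈ −1166 kJ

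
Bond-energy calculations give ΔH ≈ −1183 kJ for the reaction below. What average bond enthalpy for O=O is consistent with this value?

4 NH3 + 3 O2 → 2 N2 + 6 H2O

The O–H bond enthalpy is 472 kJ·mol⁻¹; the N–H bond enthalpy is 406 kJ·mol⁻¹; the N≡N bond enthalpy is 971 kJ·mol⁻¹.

D(O=O) ≈ 517 kJ/mol

Let D be the O=O bond energy.
Σ(broken) = 12×406 + 3×D = 4872 + 3D
Σ(formed) = 2×971 + 12×472 = 7606
ΔH = Σ(broken) − Σ(formed) = (4872 + 3D) − (7606) = −2734 + 3D
Setting this equal to −1183 kJ gives 3D = 1551, so D = 517 kJ/mol.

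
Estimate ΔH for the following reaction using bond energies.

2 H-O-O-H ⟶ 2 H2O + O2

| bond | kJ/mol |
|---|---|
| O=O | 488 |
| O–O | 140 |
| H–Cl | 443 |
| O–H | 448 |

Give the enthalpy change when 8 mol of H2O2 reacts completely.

Bonds broken (reactants):
  O–H: 4 × 448 = 1792
  O–O: 2 × 140 = 280
  Σ(broken) = 2072 kJ
Bonds formed (products):
  O–H: 4 × 448 = 1792
  O=O: 1 × 488 = 488
  Σ(formed) = 2280 kJ
ΔH = Σ(broken) − Σ(formed) = 2072 − 2280 = −208 kJ
For 4× the reaction as written: 4 × (−208) = −832 kJ

ΔH = −832 kJ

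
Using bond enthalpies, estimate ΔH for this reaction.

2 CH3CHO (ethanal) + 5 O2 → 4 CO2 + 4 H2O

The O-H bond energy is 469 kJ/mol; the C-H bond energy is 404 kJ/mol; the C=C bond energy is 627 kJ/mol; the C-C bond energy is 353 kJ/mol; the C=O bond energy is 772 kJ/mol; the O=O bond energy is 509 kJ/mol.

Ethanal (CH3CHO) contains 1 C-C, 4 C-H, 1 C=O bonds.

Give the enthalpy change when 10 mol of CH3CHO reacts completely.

ΔH = −9505 kJ

Bonds broken (reactants):
  C-C: 2 × 353 = 706
  C-H: 8 × 404 = 3232
  C=O: 2 × 772 = 1544
  O=O: 5 × 509 = 2545
  Σ(broken) = 8027 kJ
Bonds formed (products):
  C=O: 8 × 772 = 6176
  O-H: 8 × 469 = 3752
  Σ(formed) = 9928 kJ
ΔH = Σ(broken) − Σ(formed) = 8027 − 9928 = −1901 kJ
For 5× the reaction as written: 5 × (−1901) = −9505 kJ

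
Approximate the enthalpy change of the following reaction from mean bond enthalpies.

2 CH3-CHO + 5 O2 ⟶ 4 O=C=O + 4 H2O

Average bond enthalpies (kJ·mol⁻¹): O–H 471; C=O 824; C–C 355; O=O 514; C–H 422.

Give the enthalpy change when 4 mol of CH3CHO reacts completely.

ΔH = −4112 kJ

Bonds broken (reactants):
  C–C: 2 × 355 = 710
  C–H: 8 × 422 = 3376
  C=O: 2 × 824 = 1648
  O=O: 5 × 514 = 2570
  Σ(broken) = 8304 kJ
Bonds formed (products):
  C=O: 8 × 824 = 6592
  O–H: 8 × 471 = 3768
  Σ(formed) = 10360 kJ
ΔH = Σ(broken) − Σ(formed) = 8304 − 10360 = −2056 kJ
For 2× the reaction as written: 2 × (−2056) = −4112 kJ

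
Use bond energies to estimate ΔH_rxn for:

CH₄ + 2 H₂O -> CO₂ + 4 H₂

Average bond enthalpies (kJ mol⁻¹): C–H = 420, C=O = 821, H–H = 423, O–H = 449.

ΔH ≈ +142 kJ

Bonds broken (reactants):
  C–H: 4 × 420 = 1680
  O–H: 4 × 449 = 1796
  Σ(broken) = 3476 kJ
Bonds formed (products):
  C=O: 2 × 821 = 1642
  H–H: 4 × 423 = 1692
  Σ(formed) = 3334 kJ
ΔH = Σ(broken) − Σ(formed) = 3476 − 3334 = +142 kJ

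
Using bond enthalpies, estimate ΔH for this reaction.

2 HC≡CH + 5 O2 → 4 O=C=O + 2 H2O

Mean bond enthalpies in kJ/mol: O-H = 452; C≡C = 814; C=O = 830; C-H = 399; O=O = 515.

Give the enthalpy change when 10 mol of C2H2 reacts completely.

ΔH = −13245 kJ

Bonds broken (reactants):
  C≡C: 2 × 814 = 1628
  C-H: 4 × 399 = 1596
  O=O: 5 × 515 = 2575
  Σ(broken) = 5799 kJ
Bonds formed (products):
  C=O: 8 × 830 = 6640
  O-H: 4 × 452 = 1808
  Σ(formed) = 8448 kJ
ΔH = Σ(broken) − Σ(formed) = 5799 − 8448 = −2649 kJ
For 5× the reaction as written: 5 × (−2649) = −13245 kJ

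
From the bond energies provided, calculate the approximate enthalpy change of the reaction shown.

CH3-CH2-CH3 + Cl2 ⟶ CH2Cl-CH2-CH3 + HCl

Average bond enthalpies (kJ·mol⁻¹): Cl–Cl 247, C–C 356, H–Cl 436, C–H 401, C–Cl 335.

ΔH ≈ −123 kJ

Bonds broken (reactants):
  C–C: 2 × 356 = 712
  C–H: 8 × 401 = 3208
  Cl–Cl: 1 × 247 = 247
  Σ(broken) = 4167 kJ
Bonds formed (products):
  C–C: 2 × 356 = 712
  C–Cl: 1 × 335 = 335
  C–H: 7 × 401 = 2807
  H–Cl: 1 × 436 = 436
  Σ(formed) = 4290 kJ
ΔH = Σ(broken) − Σ(formed) = 4167 − 4290 = −123 kJ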